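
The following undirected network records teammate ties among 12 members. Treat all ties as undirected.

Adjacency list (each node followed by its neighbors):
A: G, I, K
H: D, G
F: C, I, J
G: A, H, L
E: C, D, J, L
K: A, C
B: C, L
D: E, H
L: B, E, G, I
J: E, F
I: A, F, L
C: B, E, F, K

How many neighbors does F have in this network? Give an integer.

3

F is directly tied to C, I, and J. That is 3 neighbors, so the degree of F is 3.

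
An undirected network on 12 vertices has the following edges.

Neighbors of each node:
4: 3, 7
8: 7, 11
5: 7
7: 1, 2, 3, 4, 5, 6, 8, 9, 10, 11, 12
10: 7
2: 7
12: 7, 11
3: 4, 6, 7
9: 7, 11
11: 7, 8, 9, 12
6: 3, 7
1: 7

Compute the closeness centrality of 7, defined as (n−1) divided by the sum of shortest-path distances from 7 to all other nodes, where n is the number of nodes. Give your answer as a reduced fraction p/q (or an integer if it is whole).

1

Distances from 7: 1:1, 2:1, 3:1, 4:1, 5:1, 6:1, 8:1, 9:1, 10:1, 11:1, 12:1. Sum = 11.
n = 12, so closeness = 11/11 = 1.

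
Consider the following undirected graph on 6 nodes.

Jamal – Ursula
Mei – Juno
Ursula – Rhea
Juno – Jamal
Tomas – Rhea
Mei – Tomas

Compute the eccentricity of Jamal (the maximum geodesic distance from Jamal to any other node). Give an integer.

Distances from Jamal: Juno:1, Mei:2, Rhea:2, Tomas:3, Ursula:1.
The largest is 3 (to Tomas), so the eccentricity of Jamal is 3.

3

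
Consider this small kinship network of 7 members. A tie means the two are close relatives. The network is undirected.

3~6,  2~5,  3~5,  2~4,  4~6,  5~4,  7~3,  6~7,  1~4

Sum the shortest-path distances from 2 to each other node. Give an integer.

11

Distances from 2: 1:2, 3:2, 4:1, 5:1, 6:2, 7:3.
Sum = 2 + 2 + 1 + 1 + 2 + 3 = 11.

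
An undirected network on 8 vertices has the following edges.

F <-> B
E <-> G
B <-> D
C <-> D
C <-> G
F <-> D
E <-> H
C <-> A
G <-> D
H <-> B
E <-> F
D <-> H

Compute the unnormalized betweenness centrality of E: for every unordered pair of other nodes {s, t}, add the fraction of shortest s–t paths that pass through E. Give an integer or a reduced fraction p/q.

Pairs whose geodesics pass through E — F–H: 1/3; F–G: 1/2; H–G: 1/2.
All other pairs contribute 0.
Summing the contributions gives betweenness(E) = 4/3.

4/3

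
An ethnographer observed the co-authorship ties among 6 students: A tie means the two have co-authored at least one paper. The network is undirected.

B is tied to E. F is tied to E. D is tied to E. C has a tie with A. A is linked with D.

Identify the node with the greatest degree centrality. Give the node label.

Degrees — A:2, B:1, C:1, D:2, E:3, F:1.
The maximum is 3, attained only by E.

E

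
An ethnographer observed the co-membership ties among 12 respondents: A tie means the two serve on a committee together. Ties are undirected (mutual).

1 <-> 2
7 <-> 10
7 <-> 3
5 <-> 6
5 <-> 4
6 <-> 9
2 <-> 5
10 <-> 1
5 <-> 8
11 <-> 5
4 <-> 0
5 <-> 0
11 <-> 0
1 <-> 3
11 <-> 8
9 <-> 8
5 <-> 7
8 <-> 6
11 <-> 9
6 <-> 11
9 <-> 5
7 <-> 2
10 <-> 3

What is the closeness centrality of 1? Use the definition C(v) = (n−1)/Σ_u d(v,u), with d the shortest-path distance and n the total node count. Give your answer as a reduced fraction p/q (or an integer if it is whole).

Distances from 1: 0:3, 2:1, 3:1, 4:3, 5:2, 6:3, 7:2, 8:3, 9:3, 10:1, 11:3. Sum = 25.
n = 12, so closeness = 11/25.

11/25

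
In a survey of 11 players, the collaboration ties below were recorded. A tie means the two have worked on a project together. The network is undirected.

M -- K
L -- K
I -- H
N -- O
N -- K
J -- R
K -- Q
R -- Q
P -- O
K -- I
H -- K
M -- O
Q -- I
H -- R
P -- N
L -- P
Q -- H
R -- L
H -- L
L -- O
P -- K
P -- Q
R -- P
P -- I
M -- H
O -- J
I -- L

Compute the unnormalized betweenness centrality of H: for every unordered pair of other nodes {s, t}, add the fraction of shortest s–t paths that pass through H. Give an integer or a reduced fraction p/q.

133/40

Pairs whose geodesics pass through H — Q–M: 1/2; Q–L: 1/5; M–I: 1/2; M–R: 1; M–L: 1/3; I–R: 1/4; I–J: 1/6; R–K: 1/4; K–J: 1/8.
All other pairs contribute 0.
Summing the contributions gives betweenness(H) = 133/40.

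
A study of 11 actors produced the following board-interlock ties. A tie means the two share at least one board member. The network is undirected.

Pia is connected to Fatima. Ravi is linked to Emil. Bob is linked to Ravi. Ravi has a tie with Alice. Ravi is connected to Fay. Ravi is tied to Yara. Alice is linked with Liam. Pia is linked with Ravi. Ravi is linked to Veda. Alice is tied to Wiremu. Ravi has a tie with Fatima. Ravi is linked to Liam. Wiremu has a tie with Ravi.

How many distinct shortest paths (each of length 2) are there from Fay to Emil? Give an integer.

The shortest distance is 2, and the only length-2 path is Fay–Ravi–Emil. So there is exactly 1 shortest path.

1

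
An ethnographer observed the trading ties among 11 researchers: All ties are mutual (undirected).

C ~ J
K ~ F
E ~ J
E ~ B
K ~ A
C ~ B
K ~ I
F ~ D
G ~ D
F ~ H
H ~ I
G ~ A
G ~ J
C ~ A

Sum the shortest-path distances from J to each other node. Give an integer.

Distances from J: A:2, B:2, C:1, D:2, E:1, F:3, G:1, H:4, I:4, K:3.
Sum = 2 + 2 + 1 + 2 + 1 + 3 + 1 + 4 + 4 + 3 = 23.

23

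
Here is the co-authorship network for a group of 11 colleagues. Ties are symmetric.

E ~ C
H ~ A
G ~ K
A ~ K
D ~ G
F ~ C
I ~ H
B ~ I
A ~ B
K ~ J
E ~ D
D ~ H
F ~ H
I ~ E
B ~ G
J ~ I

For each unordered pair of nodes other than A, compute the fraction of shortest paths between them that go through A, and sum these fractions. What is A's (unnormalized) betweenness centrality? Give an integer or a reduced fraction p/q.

23/6

Pairs whose geodesics pass through A — H–K: 1; H–B: 1/2; F–K: 1; F–B: 1/2; C–K: 1/3; K–B: 1/2.
All other pairs contribute 0.
Summing the contributions gives betweenness(A) = 23/6.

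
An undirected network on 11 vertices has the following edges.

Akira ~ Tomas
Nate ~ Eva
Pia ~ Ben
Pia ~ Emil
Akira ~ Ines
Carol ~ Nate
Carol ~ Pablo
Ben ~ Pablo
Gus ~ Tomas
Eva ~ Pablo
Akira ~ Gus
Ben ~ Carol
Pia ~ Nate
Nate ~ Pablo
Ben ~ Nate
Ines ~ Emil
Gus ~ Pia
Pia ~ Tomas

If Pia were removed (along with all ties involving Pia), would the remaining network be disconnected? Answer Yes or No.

Removing Pia leaves {Akira, Emil, Gus, Ines, and Tomas} with no path to {Ben, Carol, Eva, Nate, and Pablo}, so the network splits into 2 components. Pia is a cut vertex.

Yes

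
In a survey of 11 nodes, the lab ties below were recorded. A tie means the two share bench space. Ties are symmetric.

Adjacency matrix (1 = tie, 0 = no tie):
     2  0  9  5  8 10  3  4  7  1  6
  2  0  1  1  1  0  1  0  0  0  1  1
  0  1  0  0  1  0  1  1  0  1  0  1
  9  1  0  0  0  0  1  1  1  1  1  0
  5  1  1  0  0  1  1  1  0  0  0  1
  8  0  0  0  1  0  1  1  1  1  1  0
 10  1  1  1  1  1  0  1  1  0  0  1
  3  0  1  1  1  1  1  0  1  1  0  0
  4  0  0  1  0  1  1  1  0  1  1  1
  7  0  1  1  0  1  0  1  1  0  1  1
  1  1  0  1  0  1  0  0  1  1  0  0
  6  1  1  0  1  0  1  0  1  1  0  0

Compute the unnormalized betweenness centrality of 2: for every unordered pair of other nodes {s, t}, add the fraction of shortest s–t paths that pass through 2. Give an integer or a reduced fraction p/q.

Pairs whose geodesics pass through 2 — 0–9: 1/4; 0–1: 1/2; 9–5: 1/3; 9–6: 1/4; 5–1: 1/2; 10–1: 1/4; 1–6: 1/3.
All other pairs contribute 0.
Summing the contributions gives betweenness(2) = 29/12.

29/12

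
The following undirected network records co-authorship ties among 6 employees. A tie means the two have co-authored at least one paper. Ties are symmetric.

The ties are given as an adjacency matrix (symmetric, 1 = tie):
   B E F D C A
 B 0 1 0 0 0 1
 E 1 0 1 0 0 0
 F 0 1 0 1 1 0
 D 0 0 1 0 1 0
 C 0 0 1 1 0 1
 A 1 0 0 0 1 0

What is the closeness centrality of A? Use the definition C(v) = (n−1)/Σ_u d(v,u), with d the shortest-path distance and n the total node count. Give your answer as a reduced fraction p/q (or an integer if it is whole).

5/8

Distances from A: B:1, C:1, D:2, E:2, F:2. Sum = 8.
n = 6, so closeness = 5/8.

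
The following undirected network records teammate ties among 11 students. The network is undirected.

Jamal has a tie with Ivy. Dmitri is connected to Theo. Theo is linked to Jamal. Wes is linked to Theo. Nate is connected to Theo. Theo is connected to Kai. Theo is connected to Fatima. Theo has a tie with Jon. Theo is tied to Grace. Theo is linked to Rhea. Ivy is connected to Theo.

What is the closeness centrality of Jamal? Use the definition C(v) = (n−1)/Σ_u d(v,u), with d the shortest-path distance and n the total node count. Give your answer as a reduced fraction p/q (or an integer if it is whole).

5/9

Distances from Jamal: Dmitri:2, Fatima:2, Grace:2, Ivy:1, Jon:2, Kai:2, Nate:2, Rhea:2, Theo:1, Wes:2. Sum = 18.
n = 11, so closeness = 10/18 = 5/9.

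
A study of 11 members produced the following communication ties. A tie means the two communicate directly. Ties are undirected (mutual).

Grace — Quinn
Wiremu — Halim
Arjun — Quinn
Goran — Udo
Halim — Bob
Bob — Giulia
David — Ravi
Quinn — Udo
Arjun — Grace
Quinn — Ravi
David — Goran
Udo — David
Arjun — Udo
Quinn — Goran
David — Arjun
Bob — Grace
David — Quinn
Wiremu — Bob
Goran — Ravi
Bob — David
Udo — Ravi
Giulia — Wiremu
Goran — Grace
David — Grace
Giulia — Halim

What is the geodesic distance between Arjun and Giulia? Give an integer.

One shortest route is Arjun – Grace – Bob – Giulia, which uses 3 edges, and at distance 2 from Arjun we only reach {Bob, Goran, Ravi}, which does not include Giulia. So d(Arjun,Giulia) = 3.

3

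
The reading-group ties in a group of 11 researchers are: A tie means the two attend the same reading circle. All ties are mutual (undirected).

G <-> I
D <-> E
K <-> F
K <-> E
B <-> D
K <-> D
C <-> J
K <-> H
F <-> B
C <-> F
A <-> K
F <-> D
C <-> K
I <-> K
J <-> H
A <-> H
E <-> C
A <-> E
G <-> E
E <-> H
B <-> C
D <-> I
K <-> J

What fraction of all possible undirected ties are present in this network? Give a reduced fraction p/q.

23/55

There are 23 edges and 11 nodes, so the maximum possible is C(11,2) = 55.
Density = 23/55.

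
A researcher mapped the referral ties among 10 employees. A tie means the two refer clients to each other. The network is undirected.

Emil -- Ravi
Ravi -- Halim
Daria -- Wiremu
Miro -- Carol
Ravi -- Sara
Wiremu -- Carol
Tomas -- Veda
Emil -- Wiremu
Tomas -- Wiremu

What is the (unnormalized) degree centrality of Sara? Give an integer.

1

Sara is directly tied to Ravi. That is 1 neighbor, so the degree of Sara is 1.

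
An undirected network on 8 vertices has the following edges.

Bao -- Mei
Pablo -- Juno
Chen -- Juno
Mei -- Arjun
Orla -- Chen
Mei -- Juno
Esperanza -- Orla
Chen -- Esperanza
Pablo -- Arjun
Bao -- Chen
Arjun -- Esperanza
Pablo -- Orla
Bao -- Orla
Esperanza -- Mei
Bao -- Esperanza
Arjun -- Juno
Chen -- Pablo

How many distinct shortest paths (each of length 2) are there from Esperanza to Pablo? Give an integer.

3

The shortest distance is 2. The length-2 paths are: Esperanza–Orla–Pablo; Esperanza–Arjun–Pablo; Esperanza–Chen–Pablo.
That gives 3 distinct shortest paths.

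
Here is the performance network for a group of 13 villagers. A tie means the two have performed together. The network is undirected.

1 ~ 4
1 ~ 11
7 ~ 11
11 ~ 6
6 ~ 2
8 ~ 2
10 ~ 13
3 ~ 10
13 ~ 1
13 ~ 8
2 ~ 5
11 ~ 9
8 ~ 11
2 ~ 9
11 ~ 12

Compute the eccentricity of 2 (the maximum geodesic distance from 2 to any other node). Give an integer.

Distances from 2: 1:3, 3:4, 4:4, 5:1, 6:1, 7:3, 8:1, 9:1, 10:3, 11:2, 12:3, 13:2.
The largest is 4 (to 4 and 3), so the eccentricity of 2 is 4.

4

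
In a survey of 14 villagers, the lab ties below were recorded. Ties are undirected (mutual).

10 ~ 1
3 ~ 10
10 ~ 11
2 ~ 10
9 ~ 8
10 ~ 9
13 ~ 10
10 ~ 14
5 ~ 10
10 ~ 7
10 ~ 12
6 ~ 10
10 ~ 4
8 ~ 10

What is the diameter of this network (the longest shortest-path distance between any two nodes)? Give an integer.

Eccentricity of each node (its greatest distance to any other): 1:2, 2:2, 3:2, 4:2, 5:2, 6:2, 7:2, 8:2, 9:2, 10:1, 11:2, 12:2, 13:2, 14:2.
The maximum eccentricity is 2, realized for instance by the pair 7–6 via 7 – 10 – 6. So the diameter is 2.

2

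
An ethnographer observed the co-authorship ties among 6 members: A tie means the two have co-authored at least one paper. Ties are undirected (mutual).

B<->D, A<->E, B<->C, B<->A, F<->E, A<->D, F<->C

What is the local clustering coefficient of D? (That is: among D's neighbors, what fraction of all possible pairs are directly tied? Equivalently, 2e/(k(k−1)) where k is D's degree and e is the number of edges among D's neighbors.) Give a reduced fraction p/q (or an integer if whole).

1

D's neighbors: A and B (k = 2).
Possible neighbor pairs: C(2,2) = 1. Edges among them: A–B → e = 1.
Clustering(D) = 1/1.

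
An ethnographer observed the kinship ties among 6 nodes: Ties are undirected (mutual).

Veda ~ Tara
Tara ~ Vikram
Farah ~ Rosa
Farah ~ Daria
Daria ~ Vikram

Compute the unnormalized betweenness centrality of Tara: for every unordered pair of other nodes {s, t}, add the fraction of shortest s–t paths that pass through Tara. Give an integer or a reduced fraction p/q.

Pairs whose geodesics pass through Tara — Rosa–Veda: 1; Daria–Veda: 1; Farah–Veda: 1; Vikram–Veda: 1.
All other pairs contribute 0.
Summing the contributions gives betweenness(Tara) = 4.

4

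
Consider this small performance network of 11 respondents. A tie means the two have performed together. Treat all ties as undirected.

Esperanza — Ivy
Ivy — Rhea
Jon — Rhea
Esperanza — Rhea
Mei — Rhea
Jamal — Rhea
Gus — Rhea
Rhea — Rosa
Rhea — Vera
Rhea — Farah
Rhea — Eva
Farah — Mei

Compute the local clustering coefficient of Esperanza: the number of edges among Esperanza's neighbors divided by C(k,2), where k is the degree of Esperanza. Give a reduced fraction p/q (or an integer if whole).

Esperanza's neighbors: Ivy and Rhea (k = 2).
Possible neighbor pairs: C(2,2) = 1. Edges among them: Ivy–Rhea → e = 1.
Clustering(Esperanza) = 1/1.

1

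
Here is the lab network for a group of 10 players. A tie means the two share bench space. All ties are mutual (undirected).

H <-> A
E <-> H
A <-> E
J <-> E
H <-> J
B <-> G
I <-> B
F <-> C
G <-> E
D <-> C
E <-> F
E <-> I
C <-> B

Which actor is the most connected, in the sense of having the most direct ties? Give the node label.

Degrees — A:2, B:3, C:3, D:1, E:6, F:2, G:2, H:3, I:2, J:2.
The maximum is 6, attained only by E.

E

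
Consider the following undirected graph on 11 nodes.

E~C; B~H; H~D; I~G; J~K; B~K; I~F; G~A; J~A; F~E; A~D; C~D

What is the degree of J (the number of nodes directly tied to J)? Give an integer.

2

J is directly tied to A and K. That is 2 neighbors, so the degree of J is 2.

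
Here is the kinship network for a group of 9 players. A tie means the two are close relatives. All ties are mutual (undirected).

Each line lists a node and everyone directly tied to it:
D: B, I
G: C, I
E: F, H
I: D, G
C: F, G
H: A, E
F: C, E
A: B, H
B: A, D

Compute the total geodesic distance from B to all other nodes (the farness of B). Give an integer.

20

Distances from B: A:1, C:4, D:1, E:3, F:4, G:3, H:2, I:2.
Sum = 1 + 4 + 1 + 3 + 4 + 3 + 2 + 2 = 20.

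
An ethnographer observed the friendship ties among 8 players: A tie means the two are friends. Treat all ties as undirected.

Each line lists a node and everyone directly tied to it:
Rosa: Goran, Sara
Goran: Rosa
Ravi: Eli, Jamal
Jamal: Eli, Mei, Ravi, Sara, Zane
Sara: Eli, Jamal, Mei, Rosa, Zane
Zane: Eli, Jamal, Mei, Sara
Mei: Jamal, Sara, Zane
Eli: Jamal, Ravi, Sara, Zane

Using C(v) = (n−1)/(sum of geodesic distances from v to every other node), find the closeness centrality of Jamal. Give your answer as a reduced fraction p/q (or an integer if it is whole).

7/10

Distances from Jamal: Eli:1, Goran:3, Mei:1, Ravi:1, Rosa:2, Sara:1, Zane:1. Sum = 10.
n = 8, so closeness = 7/10.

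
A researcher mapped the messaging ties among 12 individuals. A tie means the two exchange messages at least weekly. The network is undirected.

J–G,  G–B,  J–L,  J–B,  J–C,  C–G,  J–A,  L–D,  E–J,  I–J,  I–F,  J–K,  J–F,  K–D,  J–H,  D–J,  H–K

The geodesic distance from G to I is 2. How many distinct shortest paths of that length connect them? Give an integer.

The shortest distance is 2, and the only length-2 path is G–J–I. So there is exactly 1 shortest path.

1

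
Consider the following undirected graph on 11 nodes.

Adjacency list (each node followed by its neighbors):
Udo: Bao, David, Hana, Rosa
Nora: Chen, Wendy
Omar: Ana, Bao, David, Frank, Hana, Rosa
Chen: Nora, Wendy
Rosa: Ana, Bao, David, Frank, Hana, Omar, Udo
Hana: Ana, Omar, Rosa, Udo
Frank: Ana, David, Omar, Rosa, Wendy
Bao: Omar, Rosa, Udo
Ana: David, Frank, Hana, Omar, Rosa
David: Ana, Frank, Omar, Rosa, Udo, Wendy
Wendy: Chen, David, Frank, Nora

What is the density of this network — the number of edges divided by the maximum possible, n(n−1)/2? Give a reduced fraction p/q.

24/55

There are 24 edges and 11 nodes, so the maximum possible is C(11,2) = 55.
Density = 24/55.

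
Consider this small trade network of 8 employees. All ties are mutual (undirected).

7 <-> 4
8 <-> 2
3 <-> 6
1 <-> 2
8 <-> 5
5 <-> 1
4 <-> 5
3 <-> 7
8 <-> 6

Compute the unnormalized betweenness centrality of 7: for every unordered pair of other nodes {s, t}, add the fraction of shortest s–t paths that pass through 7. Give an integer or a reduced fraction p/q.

7/3

Pairs whose geodesics pass through 7 — 1–3: 1/3; 5–3: 1/2; 4–3: 1; 4–6: 1/2.
All other pairs contribute 0.
Summing the contributions gives betweenness(7) = 7/3.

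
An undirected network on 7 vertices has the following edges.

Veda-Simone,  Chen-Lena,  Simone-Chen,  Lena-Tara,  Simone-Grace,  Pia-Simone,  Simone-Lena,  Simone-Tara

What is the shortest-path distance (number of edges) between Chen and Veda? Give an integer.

2

One shortest route is Chen – Simone – Veda, which uses 2 edges, and Chen and Veda are not directly tied, so nothing shorter exists. So d(Chen,Veda) = 2.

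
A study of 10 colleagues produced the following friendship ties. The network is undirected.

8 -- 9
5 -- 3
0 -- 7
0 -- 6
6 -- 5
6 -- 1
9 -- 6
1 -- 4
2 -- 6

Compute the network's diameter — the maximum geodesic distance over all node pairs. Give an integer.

Eccentricity of each node (its greatest distance to any other): 0:3, 1:3, 2:3, 3:4, 4:4, 5:3, 6:2, 7:4, 8:4, 9:3.
The maximum eccentricity is 4, realized for instance by the pair 7–3 via 7 – 0 – 6 – 5 – 3. So the diameter is 4.

4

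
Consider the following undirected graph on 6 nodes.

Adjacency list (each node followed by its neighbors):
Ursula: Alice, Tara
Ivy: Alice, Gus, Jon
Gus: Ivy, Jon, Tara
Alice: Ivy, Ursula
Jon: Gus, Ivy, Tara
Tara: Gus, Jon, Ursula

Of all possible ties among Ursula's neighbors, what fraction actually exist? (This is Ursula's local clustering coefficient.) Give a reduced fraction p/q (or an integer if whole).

0

Ursula's neighbors: Alice and Tara (k = 2).
Possible neighbor pairs: C(2,2) = 1. Edges among them: none → e = 0.
Clustering(Ursula) = 0/1.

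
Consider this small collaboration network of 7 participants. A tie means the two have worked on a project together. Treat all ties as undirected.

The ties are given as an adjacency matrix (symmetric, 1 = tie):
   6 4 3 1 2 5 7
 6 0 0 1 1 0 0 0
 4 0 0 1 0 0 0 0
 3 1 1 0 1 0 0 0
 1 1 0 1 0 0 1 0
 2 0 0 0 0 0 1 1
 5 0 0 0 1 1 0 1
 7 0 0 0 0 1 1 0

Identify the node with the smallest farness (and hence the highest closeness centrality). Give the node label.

Farness (sum of distances to all others) for each node — 1:9, 2:14, 3:11, 4:16, 5:10, 6:12, 7:14.
The smallest farness is 9, for 1, so 1 has the highest closeness.

1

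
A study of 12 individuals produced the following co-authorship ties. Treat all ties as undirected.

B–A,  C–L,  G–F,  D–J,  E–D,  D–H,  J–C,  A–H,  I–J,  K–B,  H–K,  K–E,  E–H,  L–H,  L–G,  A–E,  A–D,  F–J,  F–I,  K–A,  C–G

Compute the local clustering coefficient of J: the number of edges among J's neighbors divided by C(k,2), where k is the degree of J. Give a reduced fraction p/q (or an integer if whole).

1/6

J's neighbors: C, D, F, and I (k = 4).
Possible neighbor pairs: C(4,2) = 6. Edges among them: F–I → e = 1.
Clustering(J) = 1/6.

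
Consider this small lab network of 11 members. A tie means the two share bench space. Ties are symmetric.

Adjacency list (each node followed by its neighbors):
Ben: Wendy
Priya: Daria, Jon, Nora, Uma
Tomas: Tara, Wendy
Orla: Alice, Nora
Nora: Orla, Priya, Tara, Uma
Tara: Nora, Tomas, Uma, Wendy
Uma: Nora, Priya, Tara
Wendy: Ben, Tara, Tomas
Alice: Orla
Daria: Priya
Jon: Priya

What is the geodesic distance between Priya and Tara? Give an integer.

One shortest route is Priya – Uma – Tara, which uses 2 edges, and Priya and Tara are not directly tied, so nothing shorter exists. So d(Priya,Tara) = 2.

2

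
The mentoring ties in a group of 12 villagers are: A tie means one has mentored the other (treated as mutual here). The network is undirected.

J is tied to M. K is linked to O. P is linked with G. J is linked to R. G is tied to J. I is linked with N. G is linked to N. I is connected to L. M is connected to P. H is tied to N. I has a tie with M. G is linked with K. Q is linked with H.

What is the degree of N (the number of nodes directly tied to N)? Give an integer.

N is directly tied to G, H, and I. That is 3 neighbors, so the degree of N is 3.

3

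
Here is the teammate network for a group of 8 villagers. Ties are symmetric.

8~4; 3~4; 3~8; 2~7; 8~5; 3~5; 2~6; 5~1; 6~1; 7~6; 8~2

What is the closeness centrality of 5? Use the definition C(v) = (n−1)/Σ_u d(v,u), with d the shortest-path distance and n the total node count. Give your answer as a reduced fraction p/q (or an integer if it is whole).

7/12

Distances from 5: 1:1, 2:2, 3:1, 4:2, 6:2, 7:3, 8:1. Sum = 12.
n = 8, so closeness = 7/12.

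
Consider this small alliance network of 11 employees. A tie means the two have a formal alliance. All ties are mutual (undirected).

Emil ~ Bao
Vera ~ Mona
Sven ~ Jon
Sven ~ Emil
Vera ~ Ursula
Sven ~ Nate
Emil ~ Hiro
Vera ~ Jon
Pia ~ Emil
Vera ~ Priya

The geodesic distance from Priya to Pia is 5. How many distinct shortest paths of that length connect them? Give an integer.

The shortest distance is 5, and the only length-5 path is Priya–Vera–Jon–Sven–Emil–Pia. So there is exactly 1 shortest path.

1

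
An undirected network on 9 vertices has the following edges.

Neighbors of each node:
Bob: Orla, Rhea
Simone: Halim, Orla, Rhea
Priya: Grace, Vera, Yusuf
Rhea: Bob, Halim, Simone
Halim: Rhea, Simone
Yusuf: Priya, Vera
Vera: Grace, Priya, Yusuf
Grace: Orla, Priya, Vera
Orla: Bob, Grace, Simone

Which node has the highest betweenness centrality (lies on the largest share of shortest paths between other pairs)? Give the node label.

Orla

Unnormalized betweenness of each node: Bob:5/2, Grace:15, Halim:0, Orla:33/2, Priya:3, Rhea:3/2, Simone:15/2, Vera:3, Yusuf:0.
Orla has the largest value, 33/2, making it the main broker — the node through which the most shortest paths run.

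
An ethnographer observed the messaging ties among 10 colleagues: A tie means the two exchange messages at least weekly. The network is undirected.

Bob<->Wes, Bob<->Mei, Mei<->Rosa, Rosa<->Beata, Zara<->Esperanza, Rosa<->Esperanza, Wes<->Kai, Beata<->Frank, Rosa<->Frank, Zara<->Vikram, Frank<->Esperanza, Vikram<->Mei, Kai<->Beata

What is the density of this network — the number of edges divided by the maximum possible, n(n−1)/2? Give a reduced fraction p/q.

There are 13 edges and 10 nodes, so the maximum possible is C(10,2) = 45.
Density = 13/45.

13/45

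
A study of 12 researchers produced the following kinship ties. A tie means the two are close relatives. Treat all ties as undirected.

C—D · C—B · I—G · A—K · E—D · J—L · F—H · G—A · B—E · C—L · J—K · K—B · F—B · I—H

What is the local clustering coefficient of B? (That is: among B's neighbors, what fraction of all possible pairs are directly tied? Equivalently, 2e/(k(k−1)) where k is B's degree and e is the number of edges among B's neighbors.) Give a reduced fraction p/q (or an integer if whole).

0

B's neighbors: C, E, F, and K (k = 4).
Possible neighbor pairs: C(4,2) = 6. Edges among them: none → e = 0.
Clustering(B) = 0/6 = 0.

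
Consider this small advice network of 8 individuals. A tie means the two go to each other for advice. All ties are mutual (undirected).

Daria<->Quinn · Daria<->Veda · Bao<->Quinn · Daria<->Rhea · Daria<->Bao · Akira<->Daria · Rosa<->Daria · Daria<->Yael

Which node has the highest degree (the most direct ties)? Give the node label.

Daria

Degrees — Akira:1, Bao:2, Daria:7, Quinn:2, Rhea:1, Rosa:1, Veda:1, Yael:1.
The maximum is 7, attained only by Daria.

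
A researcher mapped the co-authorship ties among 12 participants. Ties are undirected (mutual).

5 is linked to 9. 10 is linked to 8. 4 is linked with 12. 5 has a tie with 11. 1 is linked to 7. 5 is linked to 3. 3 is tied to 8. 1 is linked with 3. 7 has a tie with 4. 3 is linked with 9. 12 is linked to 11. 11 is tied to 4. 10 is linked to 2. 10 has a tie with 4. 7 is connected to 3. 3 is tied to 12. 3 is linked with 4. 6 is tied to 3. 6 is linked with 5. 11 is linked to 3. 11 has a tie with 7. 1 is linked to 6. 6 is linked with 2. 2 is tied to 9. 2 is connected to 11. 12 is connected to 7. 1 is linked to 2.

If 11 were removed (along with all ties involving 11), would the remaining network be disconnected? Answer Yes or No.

No

Even without 11, every remaining node can still reach every other (the residual graph is connected), so 11 is not a cut vertex.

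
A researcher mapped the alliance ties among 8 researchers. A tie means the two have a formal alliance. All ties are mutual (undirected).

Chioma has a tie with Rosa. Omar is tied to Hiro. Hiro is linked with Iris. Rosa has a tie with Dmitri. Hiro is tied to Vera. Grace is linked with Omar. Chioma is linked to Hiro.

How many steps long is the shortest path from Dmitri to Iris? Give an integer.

One shortest route is Dmitri – Rosa – Chioma – Hiro – Iris, which uses 4 edges, and at distance 3 from Dmitri we only reach {Hiro}, which does not include Iris. So d(Dmitri,Iris) = 4.

4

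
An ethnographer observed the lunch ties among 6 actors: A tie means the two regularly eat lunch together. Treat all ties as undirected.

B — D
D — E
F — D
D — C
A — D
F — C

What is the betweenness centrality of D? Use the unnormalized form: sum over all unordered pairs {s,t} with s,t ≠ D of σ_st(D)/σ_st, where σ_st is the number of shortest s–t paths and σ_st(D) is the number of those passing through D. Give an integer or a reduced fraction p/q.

9

Pairs whose geodesics pass through D — A–F: 1; A–E: 1; A–C: 1; A–B: 1; F–E: 1; F–B: 1; E–C: 1; E–B: 1; C–B: 1.
All other pairs contribute 0.
Summing the contributions gives betweenness(D) = 9.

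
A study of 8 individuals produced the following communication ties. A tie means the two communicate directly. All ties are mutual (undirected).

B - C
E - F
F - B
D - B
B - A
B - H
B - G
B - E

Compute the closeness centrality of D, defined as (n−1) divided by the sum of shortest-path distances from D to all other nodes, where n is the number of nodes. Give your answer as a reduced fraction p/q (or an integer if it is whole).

7/13

Distances from D: A:2, B:1, C:2, E:2, F:2, G:2, H:2. Sum = 13.
n = 8, so closeness = 7/13.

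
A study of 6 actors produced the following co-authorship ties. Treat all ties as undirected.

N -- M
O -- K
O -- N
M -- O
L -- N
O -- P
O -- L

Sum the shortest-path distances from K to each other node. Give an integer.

9

Distances from K: L:2, M:2, N:2, O:1, P:2.
Sum = 2 + 2 + 2 + 1 + 2 = 9.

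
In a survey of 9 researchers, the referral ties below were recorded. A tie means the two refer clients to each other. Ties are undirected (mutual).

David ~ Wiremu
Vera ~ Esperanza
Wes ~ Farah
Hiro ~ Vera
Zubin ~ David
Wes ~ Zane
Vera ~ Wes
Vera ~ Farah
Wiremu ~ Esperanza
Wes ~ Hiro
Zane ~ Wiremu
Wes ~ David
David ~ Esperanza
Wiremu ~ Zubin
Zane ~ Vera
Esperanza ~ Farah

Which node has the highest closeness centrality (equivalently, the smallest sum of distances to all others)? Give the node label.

Farness (sum of distances to all others) for each node — David:12, Esperanza:12, Farah:14, Hiro:16, Vera:12, Wes:11, Wiremu:13, Zane:13, Zubin:17.
The smallest farness is 11, for Wes, so Wes has the highest closeness.

Wes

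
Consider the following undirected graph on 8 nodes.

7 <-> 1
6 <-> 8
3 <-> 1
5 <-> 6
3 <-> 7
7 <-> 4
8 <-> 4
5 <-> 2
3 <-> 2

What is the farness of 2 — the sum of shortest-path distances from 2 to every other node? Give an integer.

Distances from 2: 1:2, 3:1, 4:3, 5:1, 6:2, 7:2, 8:3.
Sum = 2 + 1 + 3 + 1 + 2 + 2 + 3 = 14.

14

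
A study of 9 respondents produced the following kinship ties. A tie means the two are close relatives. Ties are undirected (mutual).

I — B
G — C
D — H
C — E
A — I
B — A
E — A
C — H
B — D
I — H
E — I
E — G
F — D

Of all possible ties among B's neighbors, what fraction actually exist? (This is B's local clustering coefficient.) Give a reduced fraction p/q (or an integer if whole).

1/3

B's neighbors: A, D, and I (k = 3).
Possible neighbor pairs: C(3,2) = 3. Edges among them: A–I → e = 1.
Clustering(B) = 1/3.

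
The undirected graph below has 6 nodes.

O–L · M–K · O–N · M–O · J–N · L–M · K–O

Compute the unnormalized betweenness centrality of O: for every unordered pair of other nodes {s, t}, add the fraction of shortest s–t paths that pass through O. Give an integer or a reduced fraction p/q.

Pairs whose geodesics pass through O — J–K: 1; J–L: 1; J–M: 1; N–K: 1; N–L: 1; N–M: 1; K–L: 1/2.
All other pairs contribute 0.
Summing the contributions gives betweenness(O) = 13/2.

13/2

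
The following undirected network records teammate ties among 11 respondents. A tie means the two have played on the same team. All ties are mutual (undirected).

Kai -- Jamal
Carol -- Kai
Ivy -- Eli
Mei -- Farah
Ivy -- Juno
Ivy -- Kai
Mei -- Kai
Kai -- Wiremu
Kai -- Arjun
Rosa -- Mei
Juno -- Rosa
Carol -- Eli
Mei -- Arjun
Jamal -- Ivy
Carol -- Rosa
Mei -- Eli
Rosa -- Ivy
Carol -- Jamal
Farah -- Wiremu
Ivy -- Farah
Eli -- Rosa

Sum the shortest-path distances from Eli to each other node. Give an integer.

17

Distances from Eli: Arjun:2, Carol:1, Farah:2, Ivy:1, Jamal:2, Juno:2, Kai:2, Mei:1, Rosa:1, Wiremu:3.
Sum = 2 + 1 + 2 + 1 + 2 + 2 + 2 + 1 + 1 + 3 = 17.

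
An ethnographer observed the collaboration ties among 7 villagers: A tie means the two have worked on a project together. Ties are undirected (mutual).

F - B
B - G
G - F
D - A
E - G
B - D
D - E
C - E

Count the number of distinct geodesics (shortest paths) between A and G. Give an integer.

The shortest distance is 3. The length-3 paths are: A–D–E–G; A–D–B–G.
That gives 2 distinct shortest paths.

2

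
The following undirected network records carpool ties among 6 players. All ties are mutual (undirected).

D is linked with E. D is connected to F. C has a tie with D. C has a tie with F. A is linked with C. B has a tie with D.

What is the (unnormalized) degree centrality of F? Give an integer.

F is directly tied to C and D. That is 2 neighbors, so the degree of F is 2.

2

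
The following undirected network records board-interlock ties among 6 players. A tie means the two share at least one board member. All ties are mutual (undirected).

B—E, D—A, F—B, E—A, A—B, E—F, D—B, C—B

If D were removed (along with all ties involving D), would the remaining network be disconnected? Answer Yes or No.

No

Even without D, every remaining node can still reach every other (the residual graph is connected), so D is not a cut vertex.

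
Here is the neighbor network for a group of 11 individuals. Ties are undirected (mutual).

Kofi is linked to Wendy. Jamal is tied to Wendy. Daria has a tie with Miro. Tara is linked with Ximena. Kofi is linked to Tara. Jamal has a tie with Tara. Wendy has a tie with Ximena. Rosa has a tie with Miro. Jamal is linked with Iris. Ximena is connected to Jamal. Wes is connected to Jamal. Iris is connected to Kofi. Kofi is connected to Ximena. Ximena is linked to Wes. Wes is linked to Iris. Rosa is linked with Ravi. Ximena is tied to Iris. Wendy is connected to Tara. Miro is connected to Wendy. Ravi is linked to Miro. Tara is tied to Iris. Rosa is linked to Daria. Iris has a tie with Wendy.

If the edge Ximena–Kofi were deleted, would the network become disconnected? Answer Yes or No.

No

Even without that edge, Ximena still reaches Kofi via Ximena – Wendy – Kofi, so the network stays connected. Not a bridge.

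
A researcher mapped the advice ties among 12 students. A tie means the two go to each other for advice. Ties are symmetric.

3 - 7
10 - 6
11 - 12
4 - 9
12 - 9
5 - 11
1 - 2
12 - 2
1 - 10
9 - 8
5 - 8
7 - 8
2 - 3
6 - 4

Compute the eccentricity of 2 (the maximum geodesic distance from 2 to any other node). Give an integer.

Distances from 2: 1:1, 3:1, 4:3, 5:3, 6:3, 7:2, 8:3, 9:2, 10:2, 11:2, 12:1.
The largest is 3 (to 4, 8, 5, and 6), so the eccentricity of 2 is 3.

3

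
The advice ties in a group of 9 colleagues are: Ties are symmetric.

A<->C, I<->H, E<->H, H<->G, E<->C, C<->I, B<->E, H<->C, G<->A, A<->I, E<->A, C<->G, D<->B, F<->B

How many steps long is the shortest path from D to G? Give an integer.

One shortest route is D – B – E – C – G, which uses 4 edges, and at distance 3 from D we only reach {A, C, H}, which does not include G. So d(D,G) = 4.

4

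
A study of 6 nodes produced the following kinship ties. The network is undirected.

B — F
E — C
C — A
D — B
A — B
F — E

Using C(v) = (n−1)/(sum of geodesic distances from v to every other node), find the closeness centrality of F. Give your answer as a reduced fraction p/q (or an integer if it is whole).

5/8

Distances from F: A:2, B:1, C:2, D:2, E:1. Sum = 8.
n = 6, so closeness = 5/8.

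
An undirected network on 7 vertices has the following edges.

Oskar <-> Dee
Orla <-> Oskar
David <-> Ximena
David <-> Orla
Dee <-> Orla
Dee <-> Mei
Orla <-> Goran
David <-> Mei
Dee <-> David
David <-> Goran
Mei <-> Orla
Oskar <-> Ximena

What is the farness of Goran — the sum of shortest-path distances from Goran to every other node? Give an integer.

Distances from Goran: David:1, Dee:2, Mei:2, Orla:1, Oskar:2, Ximena:2.
Sum = 1 + 2 + 2 + 1 + 2 + 2 = 10.

10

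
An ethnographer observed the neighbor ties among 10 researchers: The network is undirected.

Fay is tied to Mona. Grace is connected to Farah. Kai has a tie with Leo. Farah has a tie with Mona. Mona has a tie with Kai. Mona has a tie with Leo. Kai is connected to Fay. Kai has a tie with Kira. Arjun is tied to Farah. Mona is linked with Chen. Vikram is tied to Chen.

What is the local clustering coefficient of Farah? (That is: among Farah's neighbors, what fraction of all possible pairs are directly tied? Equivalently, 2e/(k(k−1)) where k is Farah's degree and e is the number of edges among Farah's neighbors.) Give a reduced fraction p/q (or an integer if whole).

0

Farah's neighbors: Arjun, Grace, and Mona (k = 3).
Possible neighbor pairs: C(3,2) = 3. Edges among them: none → e = 0.
Clustering(Farah) = 0/3 = 0.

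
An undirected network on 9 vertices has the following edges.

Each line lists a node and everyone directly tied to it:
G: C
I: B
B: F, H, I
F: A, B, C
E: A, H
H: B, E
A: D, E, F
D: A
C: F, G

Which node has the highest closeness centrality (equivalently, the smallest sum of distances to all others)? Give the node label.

Farness (sum of distances to all others) for each node — A:15, B:15, C:18, D:22, E:18, F:13, G:25, H:18, I:22.
The smallest farness is 13, for F, so F has the highest closeness.

F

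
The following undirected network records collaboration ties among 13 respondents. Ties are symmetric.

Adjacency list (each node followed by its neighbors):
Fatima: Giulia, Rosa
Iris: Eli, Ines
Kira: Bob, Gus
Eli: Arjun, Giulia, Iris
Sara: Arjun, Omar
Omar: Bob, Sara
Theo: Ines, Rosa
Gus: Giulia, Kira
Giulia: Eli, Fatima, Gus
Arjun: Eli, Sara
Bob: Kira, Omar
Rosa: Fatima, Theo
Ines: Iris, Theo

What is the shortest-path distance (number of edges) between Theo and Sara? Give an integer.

5

One shortest route is Theo – Ines – Iris – Eli – Arjun – Sara, which uses 5 edges, and at distance 4 from Theo we only reach {Arjun, Gus}, which does not include Sara. So d(Theo,Sara) = 5.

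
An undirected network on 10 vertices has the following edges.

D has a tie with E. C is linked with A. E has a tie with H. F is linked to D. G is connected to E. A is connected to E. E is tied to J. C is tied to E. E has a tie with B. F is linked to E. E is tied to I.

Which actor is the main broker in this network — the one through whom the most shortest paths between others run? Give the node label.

Unnormalized betweenness of each node: A:0, B:0, C:0, D:0, E:34, F:0, G:0, H:0, I:0, J:0.
E has the largest value, 34, making it the main broker — the node through which the most shortest paths run.

E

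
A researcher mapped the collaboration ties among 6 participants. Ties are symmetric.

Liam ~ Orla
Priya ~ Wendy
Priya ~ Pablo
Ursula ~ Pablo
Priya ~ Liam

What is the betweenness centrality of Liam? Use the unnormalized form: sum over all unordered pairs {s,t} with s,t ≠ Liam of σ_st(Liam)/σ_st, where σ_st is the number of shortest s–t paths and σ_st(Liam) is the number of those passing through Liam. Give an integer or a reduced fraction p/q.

Pairs whose geodesics pass through Liam — Orla–Ursula: 1; Orla–Wendy: 1; Orla–Priya: 1; Orla–Pablo: 1.
All other pairs contribute 0.
Summing the contributions gives betweenness(Liam) = 4.

4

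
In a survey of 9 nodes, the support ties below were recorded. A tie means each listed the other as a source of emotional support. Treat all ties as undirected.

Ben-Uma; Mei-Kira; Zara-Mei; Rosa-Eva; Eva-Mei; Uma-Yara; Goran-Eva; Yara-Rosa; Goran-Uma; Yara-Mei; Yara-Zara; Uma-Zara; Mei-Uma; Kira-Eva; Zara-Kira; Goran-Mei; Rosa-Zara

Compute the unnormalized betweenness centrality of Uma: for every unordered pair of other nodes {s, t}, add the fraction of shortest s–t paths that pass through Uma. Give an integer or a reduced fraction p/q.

8

Pairs whose geodesics pass through Uma — Eva–Ben: 2/2; Rosa–Ben: 2/2; Yara–Ben: 1; Yara–Goran: 1/2; Kira–Ben: 2/2; Zara–Ben: 1; Zara–Goran: 1/2; Ben–Goran: 1; Ben–Mei: 1.
All other pairs contribute 0.
Summing the contributions gives betweenness(Uma) = 8.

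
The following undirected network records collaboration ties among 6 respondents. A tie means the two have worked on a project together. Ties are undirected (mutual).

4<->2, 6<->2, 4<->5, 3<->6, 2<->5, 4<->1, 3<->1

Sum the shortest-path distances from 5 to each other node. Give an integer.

9

Distances from 5: 1:2, 2:1, 3:3, 4:1, 6:2.
Sum = 2 + 1 + 3 + 1 + 2 = 9.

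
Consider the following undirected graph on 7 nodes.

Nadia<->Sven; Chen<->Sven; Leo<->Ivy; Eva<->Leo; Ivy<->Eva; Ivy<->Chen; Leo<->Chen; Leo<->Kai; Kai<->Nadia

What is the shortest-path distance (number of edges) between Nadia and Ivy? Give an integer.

3

One shortest route is Nadia – Sven – Chen – Ivy, which uses 3 edges, and at distance 2 from Nadia we only reach {Chen, Leo}, which does not include Ivy. So d(Nadia,Ivy) = 3.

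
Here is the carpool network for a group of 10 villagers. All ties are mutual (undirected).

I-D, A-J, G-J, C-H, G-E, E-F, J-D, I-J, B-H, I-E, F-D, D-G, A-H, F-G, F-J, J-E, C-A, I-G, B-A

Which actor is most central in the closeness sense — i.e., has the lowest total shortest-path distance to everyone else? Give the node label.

J

Farness (sum of distances to all others) for each node — A:14, B:21, C:21, D:17, E:17, F:17, G:16, H:20, I:17, J:12.
The smallest farness is 12, for J, so J has the highest closeness.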